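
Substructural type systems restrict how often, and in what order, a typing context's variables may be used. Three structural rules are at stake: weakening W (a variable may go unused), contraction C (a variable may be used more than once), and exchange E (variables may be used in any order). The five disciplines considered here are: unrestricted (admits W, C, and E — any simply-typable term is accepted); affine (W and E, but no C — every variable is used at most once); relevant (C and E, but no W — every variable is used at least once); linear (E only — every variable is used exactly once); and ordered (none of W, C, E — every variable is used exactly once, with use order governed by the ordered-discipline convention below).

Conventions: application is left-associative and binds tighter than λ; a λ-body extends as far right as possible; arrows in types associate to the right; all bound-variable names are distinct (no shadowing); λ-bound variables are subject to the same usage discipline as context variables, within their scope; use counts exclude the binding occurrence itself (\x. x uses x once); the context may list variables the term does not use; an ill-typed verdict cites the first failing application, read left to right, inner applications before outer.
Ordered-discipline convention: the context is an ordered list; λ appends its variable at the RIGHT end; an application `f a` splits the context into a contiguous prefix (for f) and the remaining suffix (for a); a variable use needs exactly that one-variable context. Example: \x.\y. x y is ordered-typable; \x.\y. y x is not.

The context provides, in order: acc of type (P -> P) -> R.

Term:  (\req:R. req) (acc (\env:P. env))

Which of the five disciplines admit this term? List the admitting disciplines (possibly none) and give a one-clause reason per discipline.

admitting disciplines: ordered, linear, affine, relevant, unrestricted
use counts: acc=1; req [bound]=1; env [bound]=1
left-to-right use order: req, acc, env
typing: the term checks, with type R
ordered: ✓ — acc, req, env: once each, no exchange needed
linear: ✓ — single use per variable (acc, req, env)
affine: ✓ — acc, req, env: no repeats, contraction unneeded
relevant: ✓ — acc, req, env: all used, weakening unneeded
unrestricted: ✓ — typability at R is all that's needed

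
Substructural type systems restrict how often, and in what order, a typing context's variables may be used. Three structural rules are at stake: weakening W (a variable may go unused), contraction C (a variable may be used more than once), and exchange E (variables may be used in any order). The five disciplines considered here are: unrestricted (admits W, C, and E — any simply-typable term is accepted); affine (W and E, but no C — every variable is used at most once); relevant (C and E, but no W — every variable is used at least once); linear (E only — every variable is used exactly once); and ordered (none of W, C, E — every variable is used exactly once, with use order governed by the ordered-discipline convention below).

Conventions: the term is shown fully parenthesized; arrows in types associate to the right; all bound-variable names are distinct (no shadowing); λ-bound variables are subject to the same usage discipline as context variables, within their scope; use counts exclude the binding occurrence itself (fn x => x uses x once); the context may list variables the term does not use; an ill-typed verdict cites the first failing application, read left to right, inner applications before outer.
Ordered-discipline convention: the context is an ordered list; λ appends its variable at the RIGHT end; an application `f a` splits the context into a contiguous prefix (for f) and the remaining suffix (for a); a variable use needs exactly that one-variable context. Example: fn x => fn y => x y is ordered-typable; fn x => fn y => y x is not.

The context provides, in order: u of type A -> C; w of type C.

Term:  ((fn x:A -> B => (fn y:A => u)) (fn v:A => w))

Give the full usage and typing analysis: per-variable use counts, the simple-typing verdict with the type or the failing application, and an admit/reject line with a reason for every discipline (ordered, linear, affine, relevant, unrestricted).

variable uses: u: 1; w: 1; x (bound): 0; y (bound): 0; v (bound): 0
uses in reading order: u, w
typing: ill-typed: a function awaiting A -> B gets A -> C
ordered: ✗ — a type mismatch blocks all five
linear: ✗ — the type mismatch rejects it
affine: ✗ — not simply typable
relevant: ✗ — fails simple typing
unrestricted: ✗ — a type mismatch blocks all five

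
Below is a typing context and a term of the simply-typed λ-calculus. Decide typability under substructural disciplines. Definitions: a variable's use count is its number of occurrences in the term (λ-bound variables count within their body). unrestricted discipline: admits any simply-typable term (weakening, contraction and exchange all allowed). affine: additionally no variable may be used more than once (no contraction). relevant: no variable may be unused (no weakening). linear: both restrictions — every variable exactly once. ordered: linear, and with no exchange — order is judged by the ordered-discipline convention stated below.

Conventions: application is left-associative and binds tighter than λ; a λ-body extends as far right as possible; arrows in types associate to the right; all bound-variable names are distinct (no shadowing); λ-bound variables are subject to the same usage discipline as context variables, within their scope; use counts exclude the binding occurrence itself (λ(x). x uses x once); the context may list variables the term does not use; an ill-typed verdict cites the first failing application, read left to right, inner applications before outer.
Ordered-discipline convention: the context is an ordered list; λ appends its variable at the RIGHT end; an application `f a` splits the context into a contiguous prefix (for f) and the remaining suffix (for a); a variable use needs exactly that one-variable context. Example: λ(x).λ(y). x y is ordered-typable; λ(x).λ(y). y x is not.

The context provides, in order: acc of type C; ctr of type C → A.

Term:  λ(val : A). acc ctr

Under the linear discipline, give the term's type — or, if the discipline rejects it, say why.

not well-typed under linear — the type mismatch rejects it
usage: acc: 1; ctr: 1; val [bound]: 0
use order (left to right): acc, ctr
typing: ill-typed: non-arrow in function slot: C
all disciplines: ordered ✗ · linear ✗ · affine ✗ · relevant ✗ · unrestricted ✗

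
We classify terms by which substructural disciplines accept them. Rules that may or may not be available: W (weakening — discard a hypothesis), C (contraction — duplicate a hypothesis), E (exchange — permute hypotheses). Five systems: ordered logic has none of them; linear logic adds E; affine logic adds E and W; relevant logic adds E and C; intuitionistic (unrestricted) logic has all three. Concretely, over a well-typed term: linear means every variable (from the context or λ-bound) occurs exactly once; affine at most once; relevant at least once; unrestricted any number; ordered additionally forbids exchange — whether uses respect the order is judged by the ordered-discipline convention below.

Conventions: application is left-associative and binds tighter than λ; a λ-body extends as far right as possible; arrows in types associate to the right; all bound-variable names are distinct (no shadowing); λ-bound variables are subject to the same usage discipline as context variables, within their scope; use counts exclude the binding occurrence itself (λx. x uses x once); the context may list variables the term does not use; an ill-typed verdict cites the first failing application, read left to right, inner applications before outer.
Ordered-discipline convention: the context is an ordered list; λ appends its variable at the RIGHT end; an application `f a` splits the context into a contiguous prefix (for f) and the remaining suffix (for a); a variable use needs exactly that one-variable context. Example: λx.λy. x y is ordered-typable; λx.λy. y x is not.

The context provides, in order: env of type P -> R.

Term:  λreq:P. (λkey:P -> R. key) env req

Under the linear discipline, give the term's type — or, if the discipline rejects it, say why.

term : P -> R
use counts: env: 1, req [bound]: 1, key [bound]: 1
order of uses: key, env, req
typing: well-typed at P -> R
per-discipline verdicts: ordered ✓; linear ✓; affine ✓; relevant ✓; unrestricted ✓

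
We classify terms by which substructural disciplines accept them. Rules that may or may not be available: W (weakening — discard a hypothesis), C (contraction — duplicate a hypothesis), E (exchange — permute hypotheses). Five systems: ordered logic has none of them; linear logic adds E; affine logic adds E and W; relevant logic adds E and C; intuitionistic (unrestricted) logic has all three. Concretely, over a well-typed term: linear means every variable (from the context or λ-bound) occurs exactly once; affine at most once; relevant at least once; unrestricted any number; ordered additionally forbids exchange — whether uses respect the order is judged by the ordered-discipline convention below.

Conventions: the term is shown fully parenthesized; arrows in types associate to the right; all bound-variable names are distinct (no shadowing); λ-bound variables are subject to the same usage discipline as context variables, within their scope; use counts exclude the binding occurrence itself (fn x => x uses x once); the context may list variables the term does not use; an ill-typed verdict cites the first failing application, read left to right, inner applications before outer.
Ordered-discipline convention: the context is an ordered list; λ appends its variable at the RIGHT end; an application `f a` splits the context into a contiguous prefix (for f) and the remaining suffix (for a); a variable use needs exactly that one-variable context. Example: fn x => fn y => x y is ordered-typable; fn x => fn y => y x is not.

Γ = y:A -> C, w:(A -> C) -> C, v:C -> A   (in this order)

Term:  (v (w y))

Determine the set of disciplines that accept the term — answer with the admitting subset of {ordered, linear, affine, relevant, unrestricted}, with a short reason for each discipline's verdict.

admitted in: linear, affine, relevant, unrestricted
counts: y: 1, w: 1, v: 1
uses in reading order: v, w, y
typing: the term checks, with type A
ordered ✗ (needs exchange: uses follow v, w, y)
linear ✓ (each of y, w, v used exactly once)
affine ✓ (at most one use each (y, w, v))
relevant ✓ (y, w, v: all used, weakening unneeded)
unrestricted ✓ (well-typed at A; no restrictions here)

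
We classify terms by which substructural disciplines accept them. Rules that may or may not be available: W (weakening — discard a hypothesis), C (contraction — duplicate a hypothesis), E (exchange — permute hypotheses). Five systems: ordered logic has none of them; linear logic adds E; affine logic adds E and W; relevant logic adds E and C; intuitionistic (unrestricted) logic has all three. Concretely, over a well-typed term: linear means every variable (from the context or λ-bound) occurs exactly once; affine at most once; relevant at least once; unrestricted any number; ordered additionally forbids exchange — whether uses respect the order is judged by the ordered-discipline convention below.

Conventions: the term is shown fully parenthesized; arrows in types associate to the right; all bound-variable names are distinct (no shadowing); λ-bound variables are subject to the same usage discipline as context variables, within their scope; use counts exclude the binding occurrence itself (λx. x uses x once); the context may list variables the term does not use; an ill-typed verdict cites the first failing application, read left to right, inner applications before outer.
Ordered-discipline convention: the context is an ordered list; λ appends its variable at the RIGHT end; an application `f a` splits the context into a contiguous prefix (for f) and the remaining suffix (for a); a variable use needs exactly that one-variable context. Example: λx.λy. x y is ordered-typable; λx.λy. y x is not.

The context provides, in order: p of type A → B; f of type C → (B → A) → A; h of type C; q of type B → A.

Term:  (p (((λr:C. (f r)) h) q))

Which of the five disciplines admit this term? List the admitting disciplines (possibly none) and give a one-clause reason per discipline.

admitted in: ordered, linear, affine, relevant, unrestricted
variable uses: p=1; f=1; h=1; q=1; r (bound)=1
order of uses: p, f, r, h, q
typing: the term checks, with type B
ordered ✓ (p, f, h, q, r once each; derivable with no W/C/E)
linear ✓ (single use per variable (p, f, h, q, r))
affine ✓ (none of p, f, h, q, r used more than once)
relevant ✓ (every one of p, f, h, q, r appears)
unrestricted ✓ (type-checks (B) and nothing is barred)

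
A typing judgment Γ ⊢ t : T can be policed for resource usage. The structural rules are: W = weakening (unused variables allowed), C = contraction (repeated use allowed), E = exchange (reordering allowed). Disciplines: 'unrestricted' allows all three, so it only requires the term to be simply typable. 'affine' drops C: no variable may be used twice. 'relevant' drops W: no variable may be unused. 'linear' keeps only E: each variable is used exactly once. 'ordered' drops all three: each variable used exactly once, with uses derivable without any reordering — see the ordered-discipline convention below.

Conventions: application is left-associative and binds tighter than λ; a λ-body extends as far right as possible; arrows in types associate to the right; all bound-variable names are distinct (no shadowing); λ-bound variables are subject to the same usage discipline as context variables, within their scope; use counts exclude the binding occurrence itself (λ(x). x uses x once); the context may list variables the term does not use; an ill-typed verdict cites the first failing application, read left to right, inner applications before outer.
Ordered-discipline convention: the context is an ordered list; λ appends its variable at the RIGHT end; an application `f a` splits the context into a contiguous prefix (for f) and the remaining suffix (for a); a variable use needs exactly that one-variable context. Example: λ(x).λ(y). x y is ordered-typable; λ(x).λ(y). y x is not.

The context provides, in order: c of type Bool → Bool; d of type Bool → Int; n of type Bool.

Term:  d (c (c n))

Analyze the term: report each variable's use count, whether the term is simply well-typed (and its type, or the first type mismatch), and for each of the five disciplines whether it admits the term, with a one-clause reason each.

use counts: c: 2, d: 1, n: 1
use order (left to right): d, c, c, n
typing: well-typed — term : Int
ordered ✗ (c ×2 used more than once (contraction))
linear ✗ (c ×2 used more than once (contraction))
affine ✗ (c ×2 used more than once (contraction))
relevant ✓ (c, d, n: all used, weakening unneeded)
unrestricted ✓ (well-typed at Int; no restrictions here)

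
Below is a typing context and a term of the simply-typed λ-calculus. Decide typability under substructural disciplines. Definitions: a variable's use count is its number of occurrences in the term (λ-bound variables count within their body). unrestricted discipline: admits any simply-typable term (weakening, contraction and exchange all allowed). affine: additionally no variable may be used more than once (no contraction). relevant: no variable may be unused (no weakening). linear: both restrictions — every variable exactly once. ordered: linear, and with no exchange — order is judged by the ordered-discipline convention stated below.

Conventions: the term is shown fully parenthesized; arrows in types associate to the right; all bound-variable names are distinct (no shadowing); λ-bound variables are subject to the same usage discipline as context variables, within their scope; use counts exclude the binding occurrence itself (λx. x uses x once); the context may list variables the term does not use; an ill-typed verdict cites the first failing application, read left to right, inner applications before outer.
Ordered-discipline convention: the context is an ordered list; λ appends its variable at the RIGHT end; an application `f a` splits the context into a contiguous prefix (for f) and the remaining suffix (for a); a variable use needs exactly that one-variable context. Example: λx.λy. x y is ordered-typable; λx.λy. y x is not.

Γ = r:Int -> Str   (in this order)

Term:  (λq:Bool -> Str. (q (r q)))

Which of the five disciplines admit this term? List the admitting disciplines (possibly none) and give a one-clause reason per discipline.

admitted by: none
use counts: r=1; q (bound)=2
left-to-right use order: q, r, q
typing: ill-typed: an argument Bool -> Str mismatches the expected Int
ordered ✗ (a type mismatch blocks all five)
linear ✗ (the type mismatch rejects it)
affine ✗ (not simply typable)
relevant ✗ (fails simple typing)
unrestricted ✗ (a type mismatch blocks all five)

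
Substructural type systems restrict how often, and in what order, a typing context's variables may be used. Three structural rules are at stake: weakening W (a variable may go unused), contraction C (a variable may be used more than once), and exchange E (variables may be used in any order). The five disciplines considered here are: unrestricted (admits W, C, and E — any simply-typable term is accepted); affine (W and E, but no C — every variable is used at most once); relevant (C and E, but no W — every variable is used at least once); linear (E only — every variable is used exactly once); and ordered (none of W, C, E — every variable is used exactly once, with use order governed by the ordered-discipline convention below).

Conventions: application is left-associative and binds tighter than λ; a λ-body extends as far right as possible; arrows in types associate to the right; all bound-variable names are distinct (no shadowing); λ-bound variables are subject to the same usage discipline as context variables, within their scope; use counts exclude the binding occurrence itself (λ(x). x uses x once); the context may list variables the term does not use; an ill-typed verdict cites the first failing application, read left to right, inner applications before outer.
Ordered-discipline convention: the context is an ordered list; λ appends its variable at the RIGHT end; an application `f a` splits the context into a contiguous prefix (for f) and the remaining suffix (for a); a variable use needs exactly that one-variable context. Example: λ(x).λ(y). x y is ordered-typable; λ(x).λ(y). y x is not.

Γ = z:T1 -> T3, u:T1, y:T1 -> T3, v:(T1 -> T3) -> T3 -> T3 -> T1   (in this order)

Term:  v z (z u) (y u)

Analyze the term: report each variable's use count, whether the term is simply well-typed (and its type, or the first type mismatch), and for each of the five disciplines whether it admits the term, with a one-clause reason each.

counts: z=2, u=2, y=1, v=1
order of uses: v, z, z, u, y, u
typing: well-typed — term : T1
ordered: ✗, uses contraction: z ×2, u ×2
linear: ✗, uses contraction: z ×2, u ×2
affine: ✗, uses contraction: z ×2, u ×2
relevant: ✓, z, u, y, v: all used, weakening unneeded
unrestricted: ✓, typability at T1 is all that's needed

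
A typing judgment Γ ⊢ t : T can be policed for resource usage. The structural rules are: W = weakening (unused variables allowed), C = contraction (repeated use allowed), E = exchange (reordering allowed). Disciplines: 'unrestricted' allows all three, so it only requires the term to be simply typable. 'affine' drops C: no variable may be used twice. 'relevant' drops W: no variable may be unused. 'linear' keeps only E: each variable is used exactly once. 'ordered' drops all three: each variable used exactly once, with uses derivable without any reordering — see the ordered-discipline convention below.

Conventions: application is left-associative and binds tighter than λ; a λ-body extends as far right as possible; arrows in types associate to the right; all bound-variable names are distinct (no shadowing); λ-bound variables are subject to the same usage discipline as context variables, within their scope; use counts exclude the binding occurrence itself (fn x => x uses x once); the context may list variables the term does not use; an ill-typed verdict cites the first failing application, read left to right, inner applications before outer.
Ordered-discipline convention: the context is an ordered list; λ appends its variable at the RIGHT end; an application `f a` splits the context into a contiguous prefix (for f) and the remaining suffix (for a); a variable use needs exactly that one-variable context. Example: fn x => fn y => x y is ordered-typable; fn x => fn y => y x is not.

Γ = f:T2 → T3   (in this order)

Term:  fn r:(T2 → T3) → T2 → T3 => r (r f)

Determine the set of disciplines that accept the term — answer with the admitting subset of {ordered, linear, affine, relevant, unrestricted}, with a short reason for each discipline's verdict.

admitted in: relevant, unrestricted
variable uses: f=1, r (λ-bound)=2
use order (left to right): r, r, f
typing: well-typed at ((T2 → T3) → T2 → T3) → T2 → T3
ordered: ✗, repeated use of r ×2
linear: ✗, repeated use of r ×2
affine: ✗, repeated use of r ×2
relevant: ✓, at least one use each (f, r)
unrestricted: ✓, well-typed at ((T2 → T3) → T2 → T3) → T2 → T3; no restrictions here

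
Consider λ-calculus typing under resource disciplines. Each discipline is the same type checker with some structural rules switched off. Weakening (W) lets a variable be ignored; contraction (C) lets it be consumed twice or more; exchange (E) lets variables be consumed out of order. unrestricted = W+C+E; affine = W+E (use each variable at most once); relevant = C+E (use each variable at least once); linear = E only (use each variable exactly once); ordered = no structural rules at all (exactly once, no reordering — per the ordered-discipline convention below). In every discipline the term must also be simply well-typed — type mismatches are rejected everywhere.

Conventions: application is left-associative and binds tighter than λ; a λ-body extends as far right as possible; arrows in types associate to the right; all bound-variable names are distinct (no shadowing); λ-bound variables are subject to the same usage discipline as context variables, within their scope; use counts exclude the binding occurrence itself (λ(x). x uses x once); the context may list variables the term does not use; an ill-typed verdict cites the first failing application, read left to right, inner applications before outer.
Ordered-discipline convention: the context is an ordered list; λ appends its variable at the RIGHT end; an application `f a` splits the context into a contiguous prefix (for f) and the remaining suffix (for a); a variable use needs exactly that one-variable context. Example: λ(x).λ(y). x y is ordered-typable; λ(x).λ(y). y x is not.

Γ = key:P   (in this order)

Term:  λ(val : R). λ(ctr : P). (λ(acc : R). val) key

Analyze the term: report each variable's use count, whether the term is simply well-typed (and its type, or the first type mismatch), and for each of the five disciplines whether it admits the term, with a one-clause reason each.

variable uses: key: 1×; val (λ-bound): 1×; ctr (λ-bound): 0×; acc (λ-bound): 0×
uses in reading order: val, key
typing: ill-typed: a function awaiting R gets P
ordered ✗ (the type mismatch rejects it)
linear ✗ (not simply typable)
affine ✗ (fails simple typing)
relevant ✗ (a type mismatch blocks all five)
unrestricted ✗ (the type mismatch rejects it)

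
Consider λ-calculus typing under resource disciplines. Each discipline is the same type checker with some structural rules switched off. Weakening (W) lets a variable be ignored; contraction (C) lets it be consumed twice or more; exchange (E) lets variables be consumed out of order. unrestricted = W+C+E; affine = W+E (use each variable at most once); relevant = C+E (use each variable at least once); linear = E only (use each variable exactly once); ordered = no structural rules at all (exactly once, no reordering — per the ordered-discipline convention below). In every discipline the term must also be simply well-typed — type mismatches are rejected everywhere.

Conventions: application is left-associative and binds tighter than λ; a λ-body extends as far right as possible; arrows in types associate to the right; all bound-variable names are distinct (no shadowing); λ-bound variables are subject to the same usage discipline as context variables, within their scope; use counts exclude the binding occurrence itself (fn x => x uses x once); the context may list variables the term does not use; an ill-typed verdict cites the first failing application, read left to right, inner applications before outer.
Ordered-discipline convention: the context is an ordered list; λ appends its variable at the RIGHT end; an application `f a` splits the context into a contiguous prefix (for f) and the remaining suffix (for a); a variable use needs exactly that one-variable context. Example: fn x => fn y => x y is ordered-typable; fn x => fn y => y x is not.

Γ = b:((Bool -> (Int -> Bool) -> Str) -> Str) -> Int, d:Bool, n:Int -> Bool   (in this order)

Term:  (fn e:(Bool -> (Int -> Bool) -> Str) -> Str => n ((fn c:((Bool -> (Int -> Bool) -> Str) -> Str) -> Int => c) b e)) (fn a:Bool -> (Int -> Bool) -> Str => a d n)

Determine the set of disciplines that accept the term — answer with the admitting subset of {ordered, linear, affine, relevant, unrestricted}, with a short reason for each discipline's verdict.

admitted in: relevant, unrestricted
usage: b=1; d=1; n=2; e (λ-bound)=1; c (λ-bound)=1; a (λ-bound)=1
use order (left to right): n, c, b, e, a, d, n
typing: ✓ — Bool
ordered ✗ (repeated use of n ×2)
linear ✗ (repeated use of n ×2)
affine ✗ (repeated use of n ×2)
relevant ✓ (none of b, d, n, e, c, a goes unused)
unrestricted ✓ (simply typable at Bool; W, C, E all held)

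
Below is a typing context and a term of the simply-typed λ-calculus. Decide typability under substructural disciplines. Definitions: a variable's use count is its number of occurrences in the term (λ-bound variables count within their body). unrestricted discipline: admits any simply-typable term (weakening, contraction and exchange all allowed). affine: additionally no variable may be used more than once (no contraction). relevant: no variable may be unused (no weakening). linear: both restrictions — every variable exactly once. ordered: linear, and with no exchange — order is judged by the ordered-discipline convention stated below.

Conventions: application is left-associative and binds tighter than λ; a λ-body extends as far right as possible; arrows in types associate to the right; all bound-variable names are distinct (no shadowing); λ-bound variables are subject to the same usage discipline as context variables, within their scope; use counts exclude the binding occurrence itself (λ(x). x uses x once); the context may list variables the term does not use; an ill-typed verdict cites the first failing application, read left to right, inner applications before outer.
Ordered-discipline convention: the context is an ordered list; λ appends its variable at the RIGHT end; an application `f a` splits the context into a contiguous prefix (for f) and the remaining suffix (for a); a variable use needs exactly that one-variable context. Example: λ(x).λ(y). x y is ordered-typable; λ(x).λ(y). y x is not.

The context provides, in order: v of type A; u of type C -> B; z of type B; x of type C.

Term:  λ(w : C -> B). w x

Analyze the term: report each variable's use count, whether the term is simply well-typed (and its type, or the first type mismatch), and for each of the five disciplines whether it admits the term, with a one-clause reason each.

use counts: v=0; u=0; z=0; x=1; w [bound]=1
uses in reading order: w, x
typing: well-typed at (C -> B) -> B
ordered: ✗ — unused: v, u, z — weakening required
linear: ✗ — unused: v, u, z — weakening required
affine: ✓ — v, u, z, x, w: no repeats, contraction unneeded
relevant: ✗ — unused: v, u, z — weakening required
unrestricted: ✓ — simply typable at (C -> B) -> B; W, C, E all held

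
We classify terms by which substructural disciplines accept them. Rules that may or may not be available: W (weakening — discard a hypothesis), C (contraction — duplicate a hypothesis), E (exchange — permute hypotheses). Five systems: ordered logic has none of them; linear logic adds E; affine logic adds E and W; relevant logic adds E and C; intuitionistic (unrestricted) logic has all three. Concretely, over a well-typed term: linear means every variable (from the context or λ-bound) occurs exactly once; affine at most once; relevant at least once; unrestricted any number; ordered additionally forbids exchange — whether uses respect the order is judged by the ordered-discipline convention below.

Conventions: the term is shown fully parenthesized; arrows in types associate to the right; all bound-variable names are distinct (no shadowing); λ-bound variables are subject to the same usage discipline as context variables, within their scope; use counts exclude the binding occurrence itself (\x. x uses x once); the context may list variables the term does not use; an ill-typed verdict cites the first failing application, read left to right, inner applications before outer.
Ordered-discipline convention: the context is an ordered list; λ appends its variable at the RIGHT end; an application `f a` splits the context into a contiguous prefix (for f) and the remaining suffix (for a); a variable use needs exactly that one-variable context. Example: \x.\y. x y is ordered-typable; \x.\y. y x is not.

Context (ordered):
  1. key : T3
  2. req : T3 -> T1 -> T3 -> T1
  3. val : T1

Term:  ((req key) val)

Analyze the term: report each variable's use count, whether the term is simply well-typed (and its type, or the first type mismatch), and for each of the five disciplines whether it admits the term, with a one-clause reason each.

counts: key: 1; req: 1; val: 1
left-to-right use order: req, key, val
typing: ✓ — T3 -> T1
ordered: ✗ — needs exchange: uses follow req, key, val
linear: ✓ — single use per variable (key, req, val)
affine: ✓ — at most one use each (key, req, val)
relevant: ✓ — every one of key, req, val appears
unrestricted: ✓ — well-typed at T3 -> T1; no restrictions here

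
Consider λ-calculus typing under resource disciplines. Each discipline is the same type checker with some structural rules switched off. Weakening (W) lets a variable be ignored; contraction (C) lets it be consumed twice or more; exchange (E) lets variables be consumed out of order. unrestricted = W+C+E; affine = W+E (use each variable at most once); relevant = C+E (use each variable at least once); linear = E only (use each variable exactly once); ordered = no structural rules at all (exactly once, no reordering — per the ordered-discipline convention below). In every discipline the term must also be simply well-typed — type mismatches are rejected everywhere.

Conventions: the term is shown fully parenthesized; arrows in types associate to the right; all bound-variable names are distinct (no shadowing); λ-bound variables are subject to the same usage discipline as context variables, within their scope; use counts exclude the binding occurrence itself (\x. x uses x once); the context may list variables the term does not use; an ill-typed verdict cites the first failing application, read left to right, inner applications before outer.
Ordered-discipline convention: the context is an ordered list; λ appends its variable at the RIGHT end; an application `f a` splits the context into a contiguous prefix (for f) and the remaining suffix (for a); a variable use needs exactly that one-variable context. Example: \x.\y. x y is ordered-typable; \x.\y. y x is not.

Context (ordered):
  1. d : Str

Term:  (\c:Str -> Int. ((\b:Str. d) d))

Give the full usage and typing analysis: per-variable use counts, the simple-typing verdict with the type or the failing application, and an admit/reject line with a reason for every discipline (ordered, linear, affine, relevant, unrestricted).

variable uses: d=2; c (bound)=0; b (bound)=0
use order (left to right): d, d
typing: ✓ — (Str -> Int) -> Str
ordered ✗ (uses contraction: d ×2; c, b left unused)
linear ✗ (uses contraction: d ×2; c, b left unused)
affine ✗ (uses contraction: d ×2)
relevant ✗ (c, b left unused)
unrestricted ✓ (typability at (Str -> Int) -> Str is all that's needed)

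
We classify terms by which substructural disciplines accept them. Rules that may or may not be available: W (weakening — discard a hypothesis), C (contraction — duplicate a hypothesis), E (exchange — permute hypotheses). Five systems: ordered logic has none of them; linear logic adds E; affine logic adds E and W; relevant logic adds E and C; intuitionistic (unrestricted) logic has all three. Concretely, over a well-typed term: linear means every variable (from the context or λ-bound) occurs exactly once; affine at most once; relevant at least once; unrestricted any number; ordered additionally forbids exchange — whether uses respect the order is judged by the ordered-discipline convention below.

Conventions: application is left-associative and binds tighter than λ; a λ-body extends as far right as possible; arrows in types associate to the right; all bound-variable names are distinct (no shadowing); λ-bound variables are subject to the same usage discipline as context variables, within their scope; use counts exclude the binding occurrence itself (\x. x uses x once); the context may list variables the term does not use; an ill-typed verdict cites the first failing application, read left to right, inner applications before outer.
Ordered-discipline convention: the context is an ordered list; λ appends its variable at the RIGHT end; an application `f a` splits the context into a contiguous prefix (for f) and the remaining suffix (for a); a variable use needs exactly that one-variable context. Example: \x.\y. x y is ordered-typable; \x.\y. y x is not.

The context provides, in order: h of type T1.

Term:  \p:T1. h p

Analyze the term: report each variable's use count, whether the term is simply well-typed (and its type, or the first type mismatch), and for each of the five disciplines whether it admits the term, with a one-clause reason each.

use counts: h=1; p [bound]=1
left-to-right use order: h, p
typing: ill-typed: non-arrow in function slot: T1
ordered: ✗, a type mismatch blocks all five
linear: ✗, the type mismatch rejects it
affine: ✗, not simply typable
relevant: ✗, fails simple typing
unrestricted: ✗, a type mismatch blocks all five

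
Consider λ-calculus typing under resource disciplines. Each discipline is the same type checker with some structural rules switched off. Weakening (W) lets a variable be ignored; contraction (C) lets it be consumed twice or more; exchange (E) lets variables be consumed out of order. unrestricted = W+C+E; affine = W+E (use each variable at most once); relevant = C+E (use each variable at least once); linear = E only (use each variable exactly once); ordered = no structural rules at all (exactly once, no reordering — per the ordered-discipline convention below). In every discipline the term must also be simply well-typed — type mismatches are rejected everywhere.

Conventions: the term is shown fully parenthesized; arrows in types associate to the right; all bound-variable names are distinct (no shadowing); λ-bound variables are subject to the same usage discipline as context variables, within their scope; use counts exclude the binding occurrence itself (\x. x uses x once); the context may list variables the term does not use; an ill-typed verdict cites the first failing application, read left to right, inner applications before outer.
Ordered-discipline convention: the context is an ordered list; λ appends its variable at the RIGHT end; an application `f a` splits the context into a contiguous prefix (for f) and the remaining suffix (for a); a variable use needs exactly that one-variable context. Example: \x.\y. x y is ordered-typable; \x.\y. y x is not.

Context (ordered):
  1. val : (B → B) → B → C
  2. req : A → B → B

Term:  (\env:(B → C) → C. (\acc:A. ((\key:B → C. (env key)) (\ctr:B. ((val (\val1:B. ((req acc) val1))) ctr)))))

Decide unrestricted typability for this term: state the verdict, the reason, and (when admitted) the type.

yes — simply typable at ((B → C) → C) → A → C; W, C, E all held; term : ((B → C) → C) → A → C
use counts: val: 1, req: 1, env (λ-bound): 1, acc (λ-bound): 1, key (λ-bound): 1, ctr (λ-bound): 1, val1 (λ-bound): 1
use order (left to right): env, key, val, req, acc, val1, ctr
typing: the term checks, with type ((B → C) → C) → A → C
all disciplines: ordered ✗ | linear ✓ | affine ✓ | relevant ✓ | unrestricted ✓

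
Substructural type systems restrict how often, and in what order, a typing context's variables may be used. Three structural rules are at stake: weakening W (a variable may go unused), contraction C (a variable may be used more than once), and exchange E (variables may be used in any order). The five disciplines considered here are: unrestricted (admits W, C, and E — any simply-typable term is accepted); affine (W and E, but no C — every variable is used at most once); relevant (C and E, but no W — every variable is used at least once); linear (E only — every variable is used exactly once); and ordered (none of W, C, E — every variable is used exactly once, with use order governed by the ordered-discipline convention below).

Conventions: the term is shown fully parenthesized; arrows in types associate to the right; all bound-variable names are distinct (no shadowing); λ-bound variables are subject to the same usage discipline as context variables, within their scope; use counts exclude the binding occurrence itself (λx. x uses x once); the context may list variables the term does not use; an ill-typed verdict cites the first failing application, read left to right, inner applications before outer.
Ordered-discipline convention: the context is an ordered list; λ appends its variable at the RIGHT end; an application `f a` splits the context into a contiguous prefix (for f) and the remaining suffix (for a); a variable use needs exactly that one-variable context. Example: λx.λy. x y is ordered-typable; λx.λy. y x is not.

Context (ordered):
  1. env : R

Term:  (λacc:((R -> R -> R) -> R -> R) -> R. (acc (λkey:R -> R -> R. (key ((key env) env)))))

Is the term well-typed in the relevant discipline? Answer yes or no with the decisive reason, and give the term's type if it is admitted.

yes — env, acc, key: all used, weakening unneeded; term : (((R -> R -> R) -> R -> R) -> R) -> R
usage: env: 2×, acc (λ-bound): 1×, key (λ-bound): 2×
use order (left to right): acc, key, key, env, env
typing: the term checks, with type (((R -> R -> R) -> R -> R) -> R) -> R
across the five disciplines: ordered ✗ · linear ✗ · affine ✗ · relevant ✓ · unrestricted ✓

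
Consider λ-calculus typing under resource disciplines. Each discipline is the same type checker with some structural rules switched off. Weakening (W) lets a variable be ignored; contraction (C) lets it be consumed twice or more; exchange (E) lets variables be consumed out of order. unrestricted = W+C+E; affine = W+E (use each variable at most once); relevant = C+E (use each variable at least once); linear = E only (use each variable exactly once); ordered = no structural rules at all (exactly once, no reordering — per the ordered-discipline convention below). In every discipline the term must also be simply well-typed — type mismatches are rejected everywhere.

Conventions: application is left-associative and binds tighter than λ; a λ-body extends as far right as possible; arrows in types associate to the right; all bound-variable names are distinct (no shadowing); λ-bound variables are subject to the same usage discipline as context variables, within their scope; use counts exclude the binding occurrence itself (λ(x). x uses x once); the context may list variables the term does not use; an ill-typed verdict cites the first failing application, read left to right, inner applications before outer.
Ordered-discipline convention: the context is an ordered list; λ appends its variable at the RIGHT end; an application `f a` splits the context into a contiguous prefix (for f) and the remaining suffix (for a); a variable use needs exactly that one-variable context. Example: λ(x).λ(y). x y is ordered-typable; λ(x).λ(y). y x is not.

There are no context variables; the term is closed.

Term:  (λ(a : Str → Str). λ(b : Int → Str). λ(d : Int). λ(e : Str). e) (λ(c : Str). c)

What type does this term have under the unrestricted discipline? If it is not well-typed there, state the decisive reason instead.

term : (Int → Str) → Int → Str → Str
counts: a [bound]: 0, b [bound]: 0, d [bound]: 0, e [bound]: 1, c [bound]: 1
order of uses: e, c
typing: well-typed — term : (Int → Str) → Int → Str → Str
all disciplines: ordered ✗ · linear ✗ · affine ✓ · relevant ✗ · unrestricted ✓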